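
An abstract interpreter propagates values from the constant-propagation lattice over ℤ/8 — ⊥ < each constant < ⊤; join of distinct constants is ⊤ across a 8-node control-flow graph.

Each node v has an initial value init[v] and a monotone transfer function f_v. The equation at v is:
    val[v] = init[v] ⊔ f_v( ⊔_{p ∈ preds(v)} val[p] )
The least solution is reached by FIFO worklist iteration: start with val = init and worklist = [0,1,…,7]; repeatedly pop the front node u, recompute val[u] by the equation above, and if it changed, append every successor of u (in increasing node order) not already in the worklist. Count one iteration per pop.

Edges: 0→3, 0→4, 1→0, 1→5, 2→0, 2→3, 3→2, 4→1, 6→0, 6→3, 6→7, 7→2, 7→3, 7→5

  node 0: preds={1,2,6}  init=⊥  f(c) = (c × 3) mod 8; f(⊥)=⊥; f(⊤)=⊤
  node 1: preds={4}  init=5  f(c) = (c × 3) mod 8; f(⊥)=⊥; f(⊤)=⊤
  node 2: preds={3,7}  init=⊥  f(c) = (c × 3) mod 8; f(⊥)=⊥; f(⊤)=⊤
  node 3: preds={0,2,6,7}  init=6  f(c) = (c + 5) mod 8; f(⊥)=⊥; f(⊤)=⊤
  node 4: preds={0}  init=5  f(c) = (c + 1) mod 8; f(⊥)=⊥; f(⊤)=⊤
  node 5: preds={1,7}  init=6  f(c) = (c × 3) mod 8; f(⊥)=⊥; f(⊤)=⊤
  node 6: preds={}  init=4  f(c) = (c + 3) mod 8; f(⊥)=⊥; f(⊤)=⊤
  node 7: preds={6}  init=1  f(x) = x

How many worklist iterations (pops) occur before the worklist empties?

13

Worklist (13 pops):
  #1 pop 0: in=⊤ → ⊤ (was ⊥); enqueue []
  #2 pop 1: in=5 → ⊤ (was 5); enqueue [0]
  #3 pop 2: in=⊤ → ⊤ (was ⊥); enqueue []
  #4 pop 3: in=⊤ → ⊤ (was 6); enqueue [2]
  #5 pop 4: in=⊤ → ⊤ (was 5); enqueue [1]
  #6 pop 5: in=⊤ → ⊤ (was 6); enqueue []
  #7 pop 6: in=⊥ → 4 (no change)
  #8 pop 7: in=4 → ⊤ (was 1); enqueue [3,5]
  #9 pop 0: in=⊤ → ⊤ (no change)
  #10 pop 2: in=⊤ → ⊤ (no change)
  #11 pop 1: in=⊤ → ⊤ (no change)
  #12 pop 3: in=⊤ → ⊤ (no change)
  #13 pop 5: in=⊤ → ⊤ (no change)

Fixpoint:
  val[0] = ⊤
  val[1] = ⊤
  val[2] = ⊤
  val[3] = ⊤
  val[4] = ⊤
  val[5] = ⊤
  val[6] = 4
  val[7] = ⊤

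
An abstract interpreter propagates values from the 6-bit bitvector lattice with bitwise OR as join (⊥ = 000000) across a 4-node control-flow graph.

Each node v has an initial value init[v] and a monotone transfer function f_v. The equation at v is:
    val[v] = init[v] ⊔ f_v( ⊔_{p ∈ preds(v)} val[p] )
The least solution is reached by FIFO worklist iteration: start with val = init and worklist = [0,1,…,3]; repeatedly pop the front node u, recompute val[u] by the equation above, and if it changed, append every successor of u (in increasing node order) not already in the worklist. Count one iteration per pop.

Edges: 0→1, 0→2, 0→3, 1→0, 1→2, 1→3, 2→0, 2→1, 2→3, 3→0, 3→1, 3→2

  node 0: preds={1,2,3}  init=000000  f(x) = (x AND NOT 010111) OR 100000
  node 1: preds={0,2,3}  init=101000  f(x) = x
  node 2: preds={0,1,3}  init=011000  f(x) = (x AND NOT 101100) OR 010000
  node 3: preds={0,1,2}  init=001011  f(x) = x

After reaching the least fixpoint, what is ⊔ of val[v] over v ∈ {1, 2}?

Iteration log — 7 steps:
  step 1. node 0  ⊔preds=111011  new=101000  old=000000  +wl: 
  step 2. node 1  ⊔preds=111011  new=111011  old=101000  +wl: 0
  step 3. node 2  ⊔preds=111011  new=011011  old=011000  +wl: 1
  step 4. node 3  ⊔preds=111011  new=111011  old=001011  +wl: 2
  step 5. node 0  ⊔preds=111011  new=101000  stable
  step 6. node 1  ⊔preds=111011  new=111011  stable
  step 7. node 2  ⊔preds=111011  new=011011  stable

Least fixpoint reached:
  node 0: 101000
  node 1: 111011
  node 2: 011011
  node 3: 111011

111011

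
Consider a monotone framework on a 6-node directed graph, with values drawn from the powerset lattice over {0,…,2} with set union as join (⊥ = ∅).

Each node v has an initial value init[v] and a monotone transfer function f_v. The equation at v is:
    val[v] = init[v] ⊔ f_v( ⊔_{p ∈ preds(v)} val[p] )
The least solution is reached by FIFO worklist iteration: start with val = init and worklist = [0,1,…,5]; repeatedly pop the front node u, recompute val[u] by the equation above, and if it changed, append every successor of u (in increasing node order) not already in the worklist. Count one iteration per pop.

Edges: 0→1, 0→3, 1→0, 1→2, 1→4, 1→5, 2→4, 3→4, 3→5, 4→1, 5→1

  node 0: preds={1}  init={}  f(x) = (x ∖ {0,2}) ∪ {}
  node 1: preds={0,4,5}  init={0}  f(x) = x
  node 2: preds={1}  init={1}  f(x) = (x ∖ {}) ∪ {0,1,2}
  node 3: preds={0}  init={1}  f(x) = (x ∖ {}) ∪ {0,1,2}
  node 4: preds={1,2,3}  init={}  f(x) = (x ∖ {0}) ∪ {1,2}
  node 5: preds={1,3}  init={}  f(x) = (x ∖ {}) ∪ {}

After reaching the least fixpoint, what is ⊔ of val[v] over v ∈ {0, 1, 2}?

Worklist (13 pops):
  #1 pop 0: in={0} → {} (no change)
  #2 pop 1: in={} → {0} (no change)
  #3 pop 2: in={0} → {0,1,2} (was {1}); enqueue []
  #4 pop 3: in={} → {0,1,2} (was {1}); enqueue []
  #5 pop 4: in={0,1,2} → {1,2} (was {}); enqueue [1]
  #6 pop 5: in={0,1,2} → {0,1,2} (was {}); enqueue []
  #7 pop 1: in={0,1,2} → {0,1,2} (was {0}); enqueue [0,2,4,5]
  #8 pop 0: in={0,1,2} → {1} (was {}); enqueue [1,3]
  #9 pop 2: in={0,1,2} → {0,1,2} (no change)
  #10 pop 4: in={0,1,2} → {1,2} (no change)
  #11 pop 5: in={0,1,2} → {0,1,2} (no change)
  #12 pop 1: in={0,1,2} → {0,1,2} (no change)
  #13 pop 3: in={1} → {0,1,2} (no change)

Fixpoint:
  val[0] = {1}
  val[1] = {0,1,2}
  val[2] = {0,1,2}
  val[3] = {0,1,2}
  val[4] = {1,2}
  val[5] = {0,1,2}

{0,1,2}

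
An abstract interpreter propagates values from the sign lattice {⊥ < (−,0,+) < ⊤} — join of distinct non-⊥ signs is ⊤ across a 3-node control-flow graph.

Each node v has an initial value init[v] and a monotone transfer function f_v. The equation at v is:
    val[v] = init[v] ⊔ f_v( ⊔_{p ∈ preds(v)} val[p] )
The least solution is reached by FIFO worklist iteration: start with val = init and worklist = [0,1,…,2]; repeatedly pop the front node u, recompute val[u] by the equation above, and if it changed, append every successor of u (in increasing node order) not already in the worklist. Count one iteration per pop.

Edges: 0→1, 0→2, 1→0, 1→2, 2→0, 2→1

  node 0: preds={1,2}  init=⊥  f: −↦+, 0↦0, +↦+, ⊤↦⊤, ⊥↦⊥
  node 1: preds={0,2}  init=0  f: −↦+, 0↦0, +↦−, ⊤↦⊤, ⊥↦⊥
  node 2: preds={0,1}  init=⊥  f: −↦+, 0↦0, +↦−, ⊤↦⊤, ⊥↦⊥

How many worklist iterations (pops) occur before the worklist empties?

5

Worklist (5 pops):
  #1 pop 0: in=0 → 0 (was ⊥); enqueue []
  #2 pop 1: in=0 → 0 (no change)
  #3 pop 2: in=0 → 0 (was ⊥); enqueue [0,1]
  #4 pop 0: in=0 → 0 (no change)
  #5 pop 1: in=0 → 0 (no change)

Fixpoint:
  val[0] = 0
  val[1] = 0
  val[2] = 0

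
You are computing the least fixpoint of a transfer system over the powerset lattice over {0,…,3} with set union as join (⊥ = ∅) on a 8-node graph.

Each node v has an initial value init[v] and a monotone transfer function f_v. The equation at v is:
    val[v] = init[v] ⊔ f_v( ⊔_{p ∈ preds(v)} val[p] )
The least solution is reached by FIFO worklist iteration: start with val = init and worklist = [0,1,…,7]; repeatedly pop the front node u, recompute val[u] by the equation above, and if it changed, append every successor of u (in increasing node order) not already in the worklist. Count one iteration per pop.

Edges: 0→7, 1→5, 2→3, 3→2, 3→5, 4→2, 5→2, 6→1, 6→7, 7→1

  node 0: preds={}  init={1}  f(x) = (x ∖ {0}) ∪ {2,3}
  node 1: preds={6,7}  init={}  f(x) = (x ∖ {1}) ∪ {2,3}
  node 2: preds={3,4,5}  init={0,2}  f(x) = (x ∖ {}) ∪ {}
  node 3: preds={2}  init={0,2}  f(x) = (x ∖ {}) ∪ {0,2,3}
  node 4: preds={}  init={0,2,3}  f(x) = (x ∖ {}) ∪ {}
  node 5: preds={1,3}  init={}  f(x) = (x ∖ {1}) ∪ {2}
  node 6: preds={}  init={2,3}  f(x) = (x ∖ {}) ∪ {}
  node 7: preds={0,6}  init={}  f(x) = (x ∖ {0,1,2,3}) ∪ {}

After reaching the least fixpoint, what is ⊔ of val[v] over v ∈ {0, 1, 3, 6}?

{0,1,2,3}

Trace (9 dequeues):
  [1] u=0 | in {} | out {1,2,3} | prev {1} | push {}
  [2] u=1 | in {2,3} | out {2,3} | prev {} | push {}
  [3] u=2 | in {0,2,3} | out {0,2,3} | prev {0,2} | push {}
  [4] u=3 | in {0,2,3} | out {0,2,3} | prev {0,2} | push {2}
  [5] u=4 | in {} | out {0,2,3} | ==
  [6] u=5 | in {0,2,3} | out {0,2,3} | prev {} | push {}
  [7] u=6 | in {} | out {2,3} | ==
  [8] u=7 | in {1,2,3} | out {} | ==
  [9] u=2 | in {0,2,3} | out {0,2,3} | ==

Converged values:
  [0] {1,2,3}
  [1] {2,3}
  [2] {0,2,3}
  [3] {0,2,3}
  [4] {0,2,3}
  [5] {0,2,3}
  [6] {2,3}
  [7] {}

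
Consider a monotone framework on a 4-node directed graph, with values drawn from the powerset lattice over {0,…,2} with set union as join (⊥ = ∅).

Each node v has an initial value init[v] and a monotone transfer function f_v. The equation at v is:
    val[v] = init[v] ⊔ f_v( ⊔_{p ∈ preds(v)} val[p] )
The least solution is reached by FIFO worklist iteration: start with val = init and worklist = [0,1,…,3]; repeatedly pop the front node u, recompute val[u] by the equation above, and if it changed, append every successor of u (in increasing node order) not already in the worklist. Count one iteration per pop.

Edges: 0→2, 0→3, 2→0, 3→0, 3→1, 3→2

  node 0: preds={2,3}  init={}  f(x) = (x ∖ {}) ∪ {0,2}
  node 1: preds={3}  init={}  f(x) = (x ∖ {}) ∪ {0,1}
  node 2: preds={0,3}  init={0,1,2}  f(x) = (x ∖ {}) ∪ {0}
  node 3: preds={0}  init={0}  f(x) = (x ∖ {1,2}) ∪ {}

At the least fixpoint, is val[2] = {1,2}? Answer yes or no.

Worklist (4 pops):
  #1 pop 0: in={0,1,2} → {0,1,2} (was {}); enqueue []
  #2 pop 1: in={0} → {0,1} (was {}); enqueue []
  #3 pop 2: in={0,1,2} → {0,1,2} (no change)
  #4 pop 3: in={0,1,2} → {0} (no change)

Fixpoint:
  val[0] = {0,1,2}
  val[1] = {0,1}
  val[2] = {0,1,2}
  val[3] = {0}

no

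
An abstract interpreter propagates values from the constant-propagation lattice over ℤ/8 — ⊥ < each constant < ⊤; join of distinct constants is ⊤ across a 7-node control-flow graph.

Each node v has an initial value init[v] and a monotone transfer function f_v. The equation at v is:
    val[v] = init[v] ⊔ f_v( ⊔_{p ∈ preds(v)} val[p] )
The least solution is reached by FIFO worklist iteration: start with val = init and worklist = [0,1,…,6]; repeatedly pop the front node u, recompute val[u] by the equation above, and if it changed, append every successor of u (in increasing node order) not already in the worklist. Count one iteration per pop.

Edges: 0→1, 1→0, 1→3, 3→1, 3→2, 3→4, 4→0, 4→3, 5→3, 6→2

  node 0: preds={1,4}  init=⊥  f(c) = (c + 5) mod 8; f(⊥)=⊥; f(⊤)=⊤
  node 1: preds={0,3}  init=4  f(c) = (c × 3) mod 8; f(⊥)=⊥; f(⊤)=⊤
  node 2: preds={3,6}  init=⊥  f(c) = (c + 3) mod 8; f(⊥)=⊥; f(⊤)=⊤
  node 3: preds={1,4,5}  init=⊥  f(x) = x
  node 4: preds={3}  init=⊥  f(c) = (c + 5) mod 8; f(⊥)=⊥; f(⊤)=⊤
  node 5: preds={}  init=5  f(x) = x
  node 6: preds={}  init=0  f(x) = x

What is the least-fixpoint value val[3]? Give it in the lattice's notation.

⊤

Trace (11 dequeues):
  [1] u=0 | in 4 | out 1 | prev ⊥ | push {}
  [2] u=1 | in 1 | out ⊤ | prev 4 | push {0}
  [3] u=2 | in 0 | out 3 | prev ⊥ | push {}
  [4] u=3 | in ⊤ | out ⊤ | prev ⊥ | push {1,2}
  [5] u=4 | in ⊤ | out ⊤ | prev ⊥ | push {3}
  [6] u=5 | in ⊥ | out 5 | ==
  [7] u=6 | in ⊥ | out 0 | ==
  [8] u=0 | in ⊤ | out ⊤ | prev 1 | push {}
  [9] u=1 | in ⊤ | out ⊤ | ==
  [10] u=2 | in ⊤ | out ⊤ | prev 3 | push {}
  [11] u=3 | in ⊤ | out ⊤ | ==

Converged values:
  [0] ⊤
  [1] ⊤
  [2] ⊤
  [3] ⊤
  [4] ⊤
  [5] 5
  [6] 0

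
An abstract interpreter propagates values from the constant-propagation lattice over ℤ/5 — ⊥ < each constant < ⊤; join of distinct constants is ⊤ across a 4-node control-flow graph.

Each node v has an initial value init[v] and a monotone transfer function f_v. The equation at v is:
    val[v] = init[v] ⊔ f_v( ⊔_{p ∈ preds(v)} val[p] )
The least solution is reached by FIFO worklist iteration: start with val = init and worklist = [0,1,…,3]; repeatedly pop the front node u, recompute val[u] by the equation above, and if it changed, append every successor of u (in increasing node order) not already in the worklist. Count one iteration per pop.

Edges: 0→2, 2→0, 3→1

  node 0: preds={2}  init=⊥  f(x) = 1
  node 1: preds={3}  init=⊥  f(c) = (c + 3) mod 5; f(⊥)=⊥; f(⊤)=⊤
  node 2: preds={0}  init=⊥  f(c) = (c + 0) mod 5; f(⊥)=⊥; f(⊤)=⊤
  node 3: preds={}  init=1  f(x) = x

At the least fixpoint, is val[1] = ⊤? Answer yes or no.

no

Iteration log — 5 steps:
  step 1. node 0  ⊔preds=⊥  new=1  old=⊥  +wl: 
  step 2. node 1  ⊔preds=1  new=4  old=⊥  +wl: 
  step 3. node 2  ⊔preds=1  new=1  old=⊥  +wl: 0
  step 4. node 3  ⊔preds=⊥  new=1  stable
  step 5. node 0  ⊔preds=1  new=1  stable

Least fixpoint reached:
  node 0: 1
  node 1: 4
  node 2: 1
  node 3: 1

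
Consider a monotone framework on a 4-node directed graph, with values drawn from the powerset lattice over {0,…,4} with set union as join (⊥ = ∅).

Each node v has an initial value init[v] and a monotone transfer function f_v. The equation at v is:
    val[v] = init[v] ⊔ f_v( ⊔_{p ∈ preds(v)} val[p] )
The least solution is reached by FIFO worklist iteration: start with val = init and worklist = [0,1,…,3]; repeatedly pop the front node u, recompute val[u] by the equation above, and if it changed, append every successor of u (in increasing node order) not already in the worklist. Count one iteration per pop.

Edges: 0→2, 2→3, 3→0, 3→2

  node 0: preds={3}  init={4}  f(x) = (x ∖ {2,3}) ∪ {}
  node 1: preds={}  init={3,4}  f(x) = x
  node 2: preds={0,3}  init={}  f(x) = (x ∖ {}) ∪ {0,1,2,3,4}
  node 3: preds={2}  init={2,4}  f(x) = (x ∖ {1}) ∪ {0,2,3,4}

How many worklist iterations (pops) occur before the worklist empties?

Trace (6 dequeues):
  [1] u=0 | in {2,4} | out {4} | ==
  [2] u=1 | in {} | out {3,4} | ==
  [3] u=2 | in {2,4} | out {0,1,2,3,4} | prev {} | push {}
  [4] u=3 | in {0,1,2,3,4} | out {0,2,3,4} | prev {2,4} | push {0,2}
  [5] u=0 | in {0,2,3,4} | out {0,4} | prev {4} | push {}
  [6] u=2 | in {0,2,3,4} | out {0,1,2,3,4} | ==

Converged values:
  [0] {0,4}
  [1] {3,4}
  [2] {0,1,2,3,4}
  [3] {0,2,3,4}

6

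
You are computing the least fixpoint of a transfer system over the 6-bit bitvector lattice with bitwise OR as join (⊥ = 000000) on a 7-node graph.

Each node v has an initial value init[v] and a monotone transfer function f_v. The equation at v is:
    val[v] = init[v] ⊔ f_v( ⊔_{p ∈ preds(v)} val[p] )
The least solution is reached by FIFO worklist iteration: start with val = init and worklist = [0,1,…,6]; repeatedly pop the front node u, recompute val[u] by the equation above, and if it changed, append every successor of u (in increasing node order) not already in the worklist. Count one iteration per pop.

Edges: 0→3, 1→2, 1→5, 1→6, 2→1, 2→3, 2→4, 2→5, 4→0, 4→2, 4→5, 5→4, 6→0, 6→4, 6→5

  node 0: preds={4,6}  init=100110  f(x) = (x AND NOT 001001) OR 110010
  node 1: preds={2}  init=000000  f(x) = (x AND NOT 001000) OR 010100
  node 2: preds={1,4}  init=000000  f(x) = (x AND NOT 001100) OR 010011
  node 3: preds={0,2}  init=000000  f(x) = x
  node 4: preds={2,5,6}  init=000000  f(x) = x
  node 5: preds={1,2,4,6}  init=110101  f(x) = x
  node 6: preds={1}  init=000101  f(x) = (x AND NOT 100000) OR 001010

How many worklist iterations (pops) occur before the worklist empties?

Worklist (20 pops):
  #1 pop 0: in=000101 → 110110 (was 100110); enqueue []
  #2 pop 1: in=000000 → 010100 (was 000000); enqueue []
  #3 pop 2: in=010100 → 010011 (was 000000); enqueue [1]
  #4 pop 3: in=110111 → 110111 (was 000000); enqueue []
  #5 pop 4: in=110111 → 110111 (was 000000); enqueue [0,2]
  #6 pop 5: in=110111 → 110111 (was 110101); enqueue [4]
  #7 pop 6: in=010100 → 011111 (was 000101); enqueue [5]
  #8 pop 1: in=010011 → 010111 (was 010100); enqueue [6]
  #9 pop 0: in=111111 → 110110 (no change)
  #10 pop 2: in=110111 → 110011 (was 010011); enqueue [1,3]
  #11 pop 4: in=111111 → 111111 (was 110111); enqueue [0,2]
  #12 pop 5: in=111111 → 111111 (was 110111); enqueue [4]
  #13 pop 6: in=010111 → 011111 (no change)
  #14 pop 1: in=110011 → 110111 (was 010111); enqueue [5,6]
  #15 pop 3: in=110111 → 110111 (no change)
  #16 pop 0: in=111111 → 110110 (no change)
  #17 pop 2: in=111111 → 110011 (no change)
  #18 pop 4: in=111111 → 111111 (no change)
  #19 pop 5: in=111111 → 111111 (no change)
  #20 pop 6: in=110111 → 011111 (no change)

Fixpoint:
  val[0] = 110110
  val[1] = 110111
  val[2] = 110011
  val[3] = 110111
  val[4] = 111111
  val[5] = 111111
  val[6] = 011111

20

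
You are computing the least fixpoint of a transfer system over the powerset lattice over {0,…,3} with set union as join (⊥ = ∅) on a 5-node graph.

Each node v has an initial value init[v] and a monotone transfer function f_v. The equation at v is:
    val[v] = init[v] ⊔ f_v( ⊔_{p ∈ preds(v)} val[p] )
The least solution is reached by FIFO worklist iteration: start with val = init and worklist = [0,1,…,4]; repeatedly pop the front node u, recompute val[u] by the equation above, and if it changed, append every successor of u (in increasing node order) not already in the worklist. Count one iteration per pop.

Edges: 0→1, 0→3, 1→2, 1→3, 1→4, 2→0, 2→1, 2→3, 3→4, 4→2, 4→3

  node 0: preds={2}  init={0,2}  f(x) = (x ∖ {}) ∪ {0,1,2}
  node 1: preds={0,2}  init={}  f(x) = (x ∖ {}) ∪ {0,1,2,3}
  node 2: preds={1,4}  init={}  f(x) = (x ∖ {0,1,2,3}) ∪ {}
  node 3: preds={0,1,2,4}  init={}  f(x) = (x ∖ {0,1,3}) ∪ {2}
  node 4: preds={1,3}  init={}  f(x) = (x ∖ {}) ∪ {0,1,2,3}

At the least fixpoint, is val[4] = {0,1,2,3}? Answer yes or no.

yes

Worklist (7 pops):
  #1 pop 0: in={} → {0,1,2} (was {0,2}); enqueue []
  #2 pop 1: in={0,1,2} → {0,1,2,3} (was {}); enqueue []
  #3 pop 2: in={0,1,2,3} → {} (no change)
  #4 pop 3: in={0,1,2,3} → {2} (was {}); enqueue []
  #5 pop 4: in={0,1,2,3} → {0,1,2,3} (was {}); enqueue [2,3]
  #6 pop 2: in={0,1,2,3} → {} (no change)
  #7 pop 3: in={0,1,2,3} → {2} (no change)

Fixpoint:
  val[0] = {0,1,2}
  val[1] = {0,1,2,3}
  val[2] = {}
  val[3] = {2}
  val[4] = {0,1,2,3}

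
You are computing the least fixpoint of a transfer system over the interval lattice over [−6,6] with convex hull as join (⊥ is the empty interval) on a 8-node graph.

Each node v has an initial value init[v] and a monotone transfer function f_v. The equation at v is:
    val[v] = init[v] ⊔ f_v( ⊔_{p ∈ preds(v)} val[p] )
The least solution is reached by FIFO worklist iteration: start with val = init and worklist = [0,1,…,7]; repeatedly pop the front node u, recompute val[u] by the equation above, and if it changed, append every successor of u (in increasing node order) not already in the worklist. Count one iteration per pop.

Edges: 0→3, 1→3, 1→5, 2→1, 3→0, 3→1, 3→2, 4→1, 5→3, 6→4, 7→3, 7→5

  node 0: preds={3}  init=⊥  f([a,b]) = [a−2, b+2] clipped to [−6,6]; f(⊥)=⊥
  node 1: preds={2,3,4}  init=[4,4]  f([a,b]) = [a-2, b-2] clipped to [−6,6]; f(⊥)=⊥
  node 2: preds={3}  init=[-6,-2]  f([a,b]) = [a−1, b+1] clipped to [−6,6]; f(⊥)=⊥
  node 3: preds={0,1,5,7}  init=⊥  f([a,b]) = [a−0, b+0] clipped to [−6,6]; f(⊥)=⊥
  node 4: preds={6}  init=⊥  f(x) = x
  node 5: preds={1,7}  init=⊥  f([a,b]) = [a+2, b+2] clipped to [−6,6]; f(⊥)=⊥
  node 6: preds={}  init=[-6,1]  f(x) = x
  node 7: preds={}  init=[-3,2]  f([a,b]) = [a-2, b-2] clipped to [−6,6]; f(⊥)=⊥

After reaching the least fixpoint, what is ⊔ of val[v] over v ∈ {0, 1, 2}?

[-6,6]

Worklist (16 pops):
  #1 pop 0: in=⊥ → ⊥ (no change)
  #2 pop 1: in=[-6,-2] → [-6,4] (was [4,4]); enqueue []
  #3 pop 2: in=⊥ → [-6,-2] (no change)
  #4 pop 3: in=[-6,4] → [-6,4] (was ⊥); enqueue [0,1,2]
  #5 pop 4: in=[-6,1] → [-6,1] (was ⊥); enqueue []
  #6 pop 5: in=[-6,4] → [-4,6] (was ⊥); enqueue [3]
  #7 pop 6: in=⊥ → [-6,1] (no change)
  #8 pop 7: in=⊥ → [-3,2] (no change)
  #9 pop 0: in=[-6,4] → [-6,6] (was ⊥); enqueue []
  #10 pop 1: in=[-6,4] → [-6,4] (no change)
  #11 pop 2: in=[-6,4] → [-6,5] (was [-6,-2]); enqueue [1]
  #12 pop 3: in=[-6,6] → [-6,6] (was [-6,4]); enqueue [0,2]
  #13 pop 1: in=[-6,6] → [-6,4] (no change)
  #14 pop 0: in=[-6,6] → [-6,6] (no change)
  #15 pop 2: in=[-6,6] → [-6,6] (was [-6,5]); enqueue [1]
  #16 pop 1: in=[-6,6] → [-6,4] (no change)

Fixpoint:
  val[0] = [-6,6]
  val[1] = [-6,4]
  val[2] = [-6,6]
  val[3] = [-6,6]
  val[4] = [-6,1]
  val[5] = [-4,6]
  val[6] = [-6,1]
  val[7] = [-3,2]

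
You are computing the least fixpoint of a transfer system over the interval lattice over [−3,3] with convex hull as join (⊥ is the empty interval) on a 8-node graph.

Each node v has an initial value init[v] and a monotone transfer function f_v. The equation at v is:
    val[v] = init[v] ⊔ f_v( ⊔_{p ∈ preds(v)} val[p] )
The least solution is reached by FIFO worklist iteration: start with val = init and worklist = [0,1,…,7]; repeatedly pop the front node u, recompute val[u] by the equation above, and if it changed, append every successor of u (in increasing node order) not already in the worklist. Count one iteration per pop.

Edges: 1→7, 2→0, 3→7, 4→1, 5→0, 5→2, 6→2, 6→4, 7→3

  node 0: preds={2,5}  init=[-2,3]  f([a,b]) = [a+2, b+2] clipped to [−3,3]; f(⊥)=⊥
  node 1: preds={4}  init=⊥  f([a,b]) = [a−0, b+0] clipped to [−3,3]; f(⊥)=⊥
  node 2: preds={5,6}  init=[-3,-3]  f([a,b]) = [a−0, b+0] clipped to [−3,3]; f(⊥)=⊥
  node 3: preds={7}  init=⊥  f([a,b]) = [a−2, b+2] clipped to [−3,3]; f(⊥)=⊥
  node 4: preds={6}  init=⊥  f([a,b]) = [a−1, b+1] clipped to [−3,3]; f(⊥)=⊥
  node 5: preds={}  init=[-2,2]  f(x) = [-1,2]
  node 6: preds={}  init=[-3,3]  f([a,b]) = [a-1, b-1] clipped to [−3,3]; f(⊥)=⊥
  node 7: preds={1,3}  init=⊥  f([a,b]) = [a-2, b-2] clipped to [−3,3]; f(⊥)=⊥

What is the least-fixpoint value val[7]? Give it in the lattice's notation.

Trace (13 dequeues):
  [1] u=0 | in [-3,2] | out [-2,3] | ==
  [2] u=1 | in ⊥ | out ⊥ | ==
  [3] u=2 | in [-3,3] | out [-3,3] | prev [-3,-3] | push {0}
  [4] u=3 | in ⊥ | out ⊥ | ==
  [5] u=4 | in [-3,3] | out [-3,3] | prev ⊥ | push {1}
  [6] u=5 | in ⊥ | out [-2,2] | ==
  [7] u=6 | in ⊥ | out [-3,3] | ==
  [8] u=7 | in ⊥ | out ⊥ | ==
  [9] u=0 | in [-3,3] | out [-2,3] | ==
  [10] u=1 | in [-3,3] | out [-3,3] | prev ⊥ | push {7}
  [11] u=7 | in [-3,3] | out [-3,1] | prev ⊥ | push {3}
  [12] u=3 | in [-3,1] | out [-3,3] | prev ⊥ | push {7}
  [13] u=7 | in [-3,3] | out [-3,1] | ==

Converged values:
  [0] [-2,3]
  [1] [-3,3]
  [2] [-3,3]
  [3] [-3,3]
  [4] [-3,3]
  [5] [-2,2]
  [6] [-3,3]
  [7] [-3,1]

[-3,1]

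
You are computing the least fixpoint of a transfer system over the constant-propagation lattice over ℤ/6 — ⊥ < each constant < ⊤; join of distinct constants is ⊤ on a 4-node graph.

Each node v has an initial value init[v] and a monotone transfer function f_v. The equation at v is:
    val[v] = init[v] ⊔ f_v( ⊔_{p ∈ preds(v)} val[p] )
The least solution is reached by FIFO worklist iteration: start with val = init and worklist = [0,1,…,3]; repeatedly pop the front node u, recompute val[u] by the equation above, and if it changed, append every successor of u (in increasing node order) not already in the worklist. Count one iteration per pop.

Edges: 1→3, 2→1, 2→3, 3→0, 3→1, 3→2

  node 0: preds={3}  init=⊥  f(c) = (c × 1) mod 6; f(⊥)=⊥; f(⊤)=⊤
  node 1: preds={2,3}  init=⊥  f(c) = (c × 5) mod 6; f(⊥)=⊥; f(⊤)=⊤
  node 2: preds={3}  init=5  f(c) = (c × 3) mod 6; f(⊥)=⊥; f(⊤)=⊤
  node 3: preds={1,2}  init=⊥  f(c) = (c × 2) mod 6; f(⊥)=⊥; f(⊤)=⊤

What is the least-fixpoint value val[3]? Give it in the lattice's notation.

Worklist (9 pops):
  #1 pop 0: in=⊥ → ⊥ (no change)
  #2 pop 1: in=5 → 1 (was ⊥); enqueue []
  #3 pop 2: in=⊥ → 5 (no change)
  #4 pop 3: in=⊤ → ⊤ (was ⊥); enqueue [0,1,2]
  #5 pop 0: in=⊤ → ⊤ (was ⊥); enqueue []
  #6 pop 1: in=⊤ → ⊤ (was 1); enqueue [3]
  #7 pop 2: in=⊤ → ⊤ (was 5); enqueue [1]
  #8 pop 3: in=⊤ → ⊤ (no change)
  #9 pop 1: in=⊤ → ⊤ (no change)

Fixpoint:
  val[0] = ⊤
  val[1] = ⊤
  val[2] = ⊤
  val[3] = ⊤

⊤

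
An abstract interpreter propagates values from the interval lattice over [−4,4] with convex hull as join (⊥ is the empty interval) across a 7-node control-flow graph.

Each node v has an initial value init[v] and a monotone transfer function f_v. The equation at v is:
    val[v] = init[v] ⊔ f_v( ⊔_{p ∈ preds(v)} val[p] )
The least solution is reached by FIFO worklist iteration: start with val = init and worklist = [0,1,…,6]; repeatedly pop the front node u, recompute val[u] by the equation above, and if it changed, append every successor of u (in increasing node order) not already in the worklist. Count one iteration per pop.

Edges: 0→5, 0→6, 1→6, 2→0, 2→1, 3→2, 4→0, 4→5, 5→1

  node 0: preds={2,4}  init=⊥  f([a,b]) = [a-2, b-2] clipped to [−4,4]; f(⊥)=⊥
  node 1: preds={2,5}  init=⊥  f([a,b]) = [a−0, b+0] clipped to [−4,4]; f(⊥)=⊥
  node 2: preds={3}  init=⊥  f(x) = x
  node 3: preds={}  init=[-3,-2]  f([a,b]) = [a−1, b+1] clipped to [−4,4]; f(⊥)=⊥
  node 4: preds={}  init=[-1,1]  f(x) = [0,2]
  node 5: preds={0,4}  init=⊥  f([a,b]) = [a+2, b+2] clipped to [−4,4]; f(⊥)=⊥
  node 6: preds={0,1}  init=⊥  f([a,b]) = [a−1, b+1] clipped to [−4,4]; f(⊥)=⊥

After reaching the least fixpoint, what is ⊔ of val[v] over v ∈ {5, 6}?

Iteration log — 12 steps:
  step 1. node 0  ⊔preds=[-1,1]  new=[-3,-1]  old=⊥  +wl: 
  step 2. node 1  ⊔preds=⊥  new=⊥  stable
  step 3. node 2  ⊔preds=[-3,-2]  new=[-3,-2]  old=⊥  +wl: 0,1
  step 4. node 3  ⊔preds=⊥  new=[-3,-2]  stable
  step 5. node 4  ⊔preds=⊥  new=[-1,2]  old=[-1,1]  +wl: 
  step 6. node 5  ⊔preds=[-3,2]  new=[-1,4]  old=⊥  +wl: 
  step 7. node 6  ⊔preds=[-3,-1]  new=[-4,0]  old=⊥  +wl: 
  step 8. node 0  ⊔preds=[-3,2]  new=[-4,0]  old=[-3,-1]  +wl: 5,6
  step 9. node 1  ⊔preds=[-3,4]  new=[-3,4]  old=⊥  +wl: 
  step 10. node 5  ⊔preds=[-4,2]  new=[-2,4]  old=[-1,4]  +wl: 1
  step 11. node 6  ⊔preds=[-4,4]  new=[-4,4]  old=[-4,0]  +wl: 
  step 12. node 1  ⊔preds=[-3,4]  new=[-3,4]  stable

Least fixpoint reached:
  node 0: [-4,0]
  node 1: [-3,4]
  node 2: [-3,-2]
  node 3: [-3,-2]
  node 4: [-1,2]
  node 5: [-2,4]
  node 6: [-4,4]

[-4,4]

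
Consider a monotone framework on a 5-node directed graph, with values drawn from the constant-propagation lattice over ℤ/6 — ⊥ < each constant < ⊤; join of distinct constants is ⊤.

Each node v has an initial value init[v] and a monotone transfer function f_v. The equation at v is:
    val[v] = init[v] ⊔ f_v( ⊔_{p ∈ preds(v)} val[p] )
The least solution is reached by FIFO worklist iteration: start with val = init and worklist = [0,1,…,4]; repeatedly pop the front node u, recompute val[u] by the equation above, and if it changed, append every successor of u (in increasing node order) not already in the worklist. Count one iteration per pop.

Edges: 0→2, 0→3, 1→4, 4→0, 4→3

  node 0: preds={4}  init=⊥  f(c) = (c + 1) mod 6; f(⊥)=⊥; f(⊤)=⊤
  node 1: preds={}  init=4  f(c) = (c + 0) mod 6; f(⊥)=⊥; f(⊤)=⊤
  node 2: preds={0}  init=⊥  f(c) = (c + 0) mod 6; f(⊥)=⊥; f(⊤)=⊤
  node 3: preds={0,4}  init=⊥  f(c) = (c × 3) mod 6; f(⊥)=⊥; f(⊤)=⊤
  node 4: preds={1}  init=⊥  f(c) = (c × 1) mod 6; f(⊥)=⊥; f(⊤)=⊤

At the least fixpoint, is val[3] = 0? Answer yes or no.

no

Worklist (8 pops):
  #1 pop 0: in=⊥ → ⊥ (no change)
  #2 pop 1: in=⊥ → 4 (no change)
  #3 pop 2: in=⊥ → ⊥ (no change)
  #4 pop 3: in=⊥ → ⊥ (no change)
  #5 pop 4: in=4 → 4 (was ⊥); enqueue [0,3]
  #6 pop 0: in=4 → 5 (was ⊥); enqueue [2]
  #7 pop 3: in=⊤ → ⊤ (was ⊥); enqueue []
  #8 pop 2: in=5 → 5 (was ⊥); enqueue []

Fixpoint:
  val[0] = 5
  val[1] = 4
  val[2] = 5
  val[3] = ⊤
  val[4] = 4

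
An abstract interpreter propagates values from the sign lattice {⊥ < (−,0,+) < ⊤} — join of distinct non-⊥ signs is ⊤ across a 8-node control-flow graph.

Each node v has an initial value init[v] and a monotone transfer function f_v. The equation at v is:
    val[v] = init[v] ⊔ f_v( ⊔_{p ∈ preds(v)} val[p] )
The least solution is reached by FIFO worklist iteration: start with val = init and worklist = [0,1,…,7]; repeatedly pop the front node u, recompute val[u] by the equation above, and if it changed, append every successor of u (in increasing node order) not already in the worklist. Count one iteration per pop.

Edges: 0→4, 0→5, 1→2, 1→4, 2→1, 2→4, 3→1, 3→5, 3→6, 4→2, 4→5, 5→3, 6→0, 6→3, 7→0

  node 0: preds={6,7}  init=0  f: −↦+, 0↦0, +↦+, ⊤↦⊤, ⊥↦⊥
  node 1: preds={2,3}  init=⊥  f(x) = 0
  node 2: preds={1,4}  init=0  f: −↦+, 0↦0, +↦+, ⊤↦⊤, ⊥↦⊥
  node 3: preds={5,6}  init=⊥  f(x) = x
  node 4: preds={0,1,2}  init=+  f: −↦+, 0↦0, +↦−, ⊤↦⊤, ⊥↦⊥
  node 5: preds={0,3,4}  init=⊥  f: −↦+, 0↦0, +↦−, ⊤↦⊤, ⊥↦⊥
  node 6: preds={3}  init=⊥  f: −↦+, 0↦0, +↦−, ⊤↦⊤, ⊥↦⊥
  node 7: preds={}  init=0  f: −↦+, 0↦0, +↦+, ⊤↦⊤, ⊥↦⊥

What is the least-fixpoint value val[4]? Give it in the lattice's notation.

Iteration log — 18 steps:
  step 1. node 0  ⊔preds=0  new=0  stable
  step 2. node 1  ⊔preds=0  new=0  old=⊥  +wl: 
  step 3. node 2  ⊔preds=⊤  new=⊤  old=0  +wl: 1
  step 4. node 3  ⊔preds=⊥  new=⊥  stable
  step 5. node 4  ⊔preds=⊤  new=⊤  old=+  +wl: 2
  step 6. node 5  ⊔preds=⊤  new=⊤  old=⊥  +wl: 3
  step 7. node 6  ⊔preds=⊥  new=⊥  stable
  step 8. node 7  ⊔preds=⊥  new=0  stable
  step 9. node 1  ⊔preds=⊤  new=0  stable
  step 10. node 2  ⊔preds=⊤  new=⊤  stable
  step 11. node 3  ⊔preds=⊤  new=⊤  old=⊥  +wl: 1,5,6
  step 12. node 1  ⊔preds=⊤  new=0  stable
  step 13. node 5  ⊔preds=⊤  new=⊤  stable
  step 14. node 6  ⊔preds=⊤  new=⊤  old=⊥  +wl: 0,3
  step 15. node 0  ⊔preds=⊤  new=⊤  old=0  +wl: 4,5
  step 16. node 3  ⊔preds=⊤  new=⊤  stable
  step 17. node 4  ⊔preds=⊤  new=⊤  stable
  step 18. node 5  ⊔preds=⊤  new=⊤  stable

Least fixpoint reached:
  node 0: ⊤
  node 1: 0
  node 2: ⊤
  node 3: ⊤
  node 4: ⊤
  node 5: ⊤
  node 6: ⊤
  node 7: 0

⊤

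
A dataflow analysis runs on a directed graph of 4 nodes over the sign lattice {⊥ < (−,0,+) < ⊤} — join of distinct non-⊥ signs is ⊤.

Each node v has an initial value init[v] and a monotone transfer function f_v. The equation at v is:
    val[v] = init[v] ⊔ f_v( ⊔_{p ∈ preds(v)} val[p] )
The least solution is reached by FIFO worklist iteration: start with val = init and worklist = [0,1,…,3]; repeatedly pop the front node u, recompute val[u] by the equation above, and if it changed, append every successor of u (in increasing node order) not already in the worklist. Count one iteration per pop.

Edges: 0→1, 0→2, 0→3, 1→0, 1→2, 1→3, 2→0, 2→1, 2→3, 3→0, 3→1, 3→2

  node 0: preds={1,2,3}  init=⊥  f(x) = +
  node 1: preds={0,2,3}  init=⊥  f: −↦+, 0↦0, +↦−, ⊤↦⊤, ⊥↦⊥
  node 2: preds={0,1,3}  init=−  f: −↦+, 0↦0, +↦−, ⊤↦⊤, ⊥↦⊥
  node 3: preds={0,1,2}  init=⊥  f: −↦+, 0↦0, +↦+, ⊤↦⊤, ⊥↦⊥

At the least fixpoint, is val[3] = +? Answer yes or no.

no

Worklist (7 pops):
  #1 pop 0: in=− → + (was ⊥); enqueue []
  #2 pop 1: in=⊤ → ⊤ (was ⊥); enqueue [0]
  #3 pop 2: in=⊤ → ⊤ (was −); enqueue [1]
  #4 pop 3: in=⊤ → ⊤ (was ⊥); enqueue [2]
  #5 pop 0: in=⊤ → + (no change)
  #6 pop 1: in=⊤ → ⊤ (no change)
  #7 pop 2: in=⊤ → ⊤ (no change)

Fixpoint:
  val[0] = +
  val[1] = ⊤
  val[2] = ⊤
  val[3] = ⊤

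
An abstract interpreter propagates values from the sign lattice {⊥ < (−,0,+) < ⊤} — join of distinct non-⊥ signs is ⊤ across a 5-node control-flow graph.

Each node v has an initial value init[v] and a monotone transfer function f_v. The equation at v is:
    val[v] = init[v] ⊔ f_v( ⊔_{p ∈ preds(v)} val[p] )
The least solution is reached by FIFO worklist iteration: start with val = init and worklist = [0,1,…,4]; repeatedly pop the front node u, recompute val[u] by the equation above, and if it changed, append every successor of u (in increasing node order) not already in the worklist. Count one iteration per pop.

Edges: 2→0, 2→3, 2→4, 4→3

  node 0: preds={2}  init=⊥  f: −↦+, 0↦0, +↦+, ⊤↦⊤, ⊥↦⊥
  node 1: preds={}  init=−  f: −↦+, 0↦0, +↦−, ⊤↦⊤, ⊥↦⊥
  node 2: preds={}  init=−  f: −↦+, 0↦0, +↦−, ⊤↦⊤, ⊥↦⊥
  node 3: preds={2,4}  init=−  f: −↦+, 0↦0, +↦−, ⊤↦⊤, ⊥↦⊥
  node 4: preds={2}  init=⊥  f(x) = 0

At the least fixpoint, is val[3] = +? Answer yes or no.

Worklist (6 pops):
  #1 pop 0: in=− → + (was ⊥); enqueue []
  #2 pop 1: in=⊥ → − (no change)
  #3 pop 2: in=⊥ → − (no change)
  #4 pop 3: in=− → ⊤ (was −); enqueue []
  #5 pop 4: in=− → 0 (was ⊥); enqueue [3]
  #6 pop 3: in=⊤ → ⊤ (no change)

Fixpoint:
  val[0] = +
  val[1] = −
  val[2] = −
  val[3] = ⊤
  val[4] = 0

no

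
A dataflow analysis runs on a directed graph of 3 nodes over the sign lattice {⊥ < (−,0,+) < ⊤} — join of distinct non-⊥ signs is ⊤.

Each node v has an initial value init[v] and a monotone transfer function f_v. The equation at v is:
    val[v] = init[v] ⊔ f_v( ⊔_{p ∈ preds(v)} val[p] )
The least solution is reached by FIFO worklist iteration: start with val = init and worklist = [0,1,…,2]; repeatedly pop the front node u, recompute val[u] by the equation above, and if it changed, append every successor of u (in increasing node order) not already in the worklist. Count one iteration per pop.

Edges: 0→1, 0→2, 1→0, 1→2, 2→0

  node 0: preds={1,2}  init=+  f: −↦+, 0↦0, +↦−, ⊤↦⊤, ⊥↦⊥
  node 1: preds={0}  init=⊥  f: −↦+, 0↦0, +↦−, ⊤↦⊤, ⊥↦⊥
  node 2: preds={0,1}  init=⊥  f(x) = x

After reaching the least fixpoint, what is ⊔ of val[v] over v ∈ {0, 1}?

Iteration log — 7 steps:
  step 1. node 0  ⊔preds=⊥  new=+  stable
  step 2. node 1  ⊔preds=+  new=−  old=⊥  +wl: 0
  step 3. node 2  ⊔preds=⊤  new=⊤  old=⊥  +wl: 
  step 4. node 0  ⊔preds=⊤  new=⊤  old=+  +wl: 1,2
  step 5. node 1  ⊔preds=⊤  new=⊤  old=−  +wl: 0
  step 6. node 2  ⊔preds=⊤  new=⊤  stable
  step 7. node 0  ⊔preds=⊤  new=⊤  stable

Least fixpoint reached:
  node 0: ⊤
  node 1: ⊤
  node 2: ⊤

⊤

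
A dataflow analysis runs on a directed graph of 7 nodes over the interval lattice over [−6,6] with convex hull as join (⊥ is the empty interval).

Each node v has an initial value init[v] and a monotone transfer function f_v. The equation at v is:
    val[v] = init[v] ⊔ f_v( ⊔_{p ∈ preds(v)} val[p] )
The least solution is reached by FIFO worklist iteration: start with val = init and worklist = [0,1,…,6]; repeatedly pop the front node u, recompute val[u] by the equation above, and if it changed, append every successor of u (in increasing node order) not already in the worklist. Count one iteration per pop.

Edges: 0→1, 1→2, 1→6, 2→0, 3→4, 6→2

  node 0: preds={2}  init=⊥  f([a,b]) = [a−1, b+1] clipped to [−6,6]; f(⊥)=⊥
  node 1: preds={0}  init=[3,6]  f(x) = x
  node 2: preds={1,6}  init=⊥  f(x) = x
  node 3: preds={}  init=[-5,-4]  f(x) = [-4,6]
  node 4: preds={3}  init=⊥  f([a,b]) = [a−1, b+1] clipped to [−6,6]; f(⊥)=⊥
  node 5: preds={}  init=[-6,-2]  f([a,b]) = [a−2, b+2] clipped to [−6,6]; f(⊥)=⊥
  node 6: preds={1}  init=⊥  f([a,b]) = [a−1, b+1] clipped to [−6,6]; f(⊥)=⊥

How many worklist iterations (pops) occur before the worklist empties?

Iteration log — 49 steps:
  step 1. node 0  ⊔preds=⊥  new=⊥  stable
  step 2. node 1  ⊔preds=⊥  new=[3,6]  stable
  step 3. node 2  ⊔preds=[3,6]  new=[3,6]  old=⊥  +wl: 0
  step 4. node 3  ⊔preds=⊥  new=[-5,6]  old=[-5,-4]  +wl: 
  step 5. node 4  ⊔preds=[-5,6]  new=[-6,6]  old=⊥  +wl: 
  step 6. node 5  ⊔preds=⊥  new=[-6,-2]  stable
  step 7. node 6  ⊔preds=[3,6]  new=[2,6]  old=⊥  +wl: 2
  step 8. node 0  ⊔preds=[3,6]  new=[2,6]  old=⊥  +wl: 1
  step 9. node 2  ⊔preds=[2,6]  new=[2,6]  old=[3,6]  +wl: 0
  step 10. node 1  ⊔preds=[2,6]  new=[2,6]  old=[3,6]  +wl: 2,6
  step 11. node 0  ⊔preds=[2,6]  new=[1,6]  old=[2,6]  +wl: 1
  step 12. node 2  ⊔preds=[2,6]  new=[2,6]  stable
  step 13. node 6  ⊔preds=[2,6]  new=[1,6]  old=[2,6]  +wl: 2
  step 14. node 1  ⊔preds=[1,6]  new=[1,6]  old=[2,6]  +wl: 6
  step 15. node 2  ⊔preds=[1,6]  new=[1,6]  old=[2,6]  +wl: 0
  step 16. node 6  ⊔preds=[1,6]  new=[0,6]  old=[1,6]  +wl: 2
  step 17. node 0  ⊔preds=[1,6]  new=[0,6]  old=[1,6]  +wl: 1
  step 18. node 2  ⊔preds=[0,6]  new=[0,6]  old=[1,6]  +wl: 0
  step 19. node 1  ⊔preds=[0,6]  new=[0,6]  old=[1,6]  +wl: 2,6
  step 20. node 0  ⊔preds=[0,6]  new=[-1,6]  old=[0,6]  +wl: 1
  step 21. node 2  ⊔preds=[0,6]  new=[0,6]  stable
  step 22. node 6  ⊔preds=[0,6]  new=[-1,6]  old=[0,6]  +wl: 2
  step 23. node 1  ⊔preds=[-1,6]  new=[-1,6]  old=[0,6]  +wl: 6
  step 24. node 2  ⊔preds=[-1,6]  new=[-1,6]  old=[0,6]  +wl: 0
  step 25. node 6  ⊔preds=[-1,6]  new=[-2,6]  old=[-1,6]  +wl: 2
  step 26. node 0  ⊔preds=[-1,6]  new=[-2,6]  old=[-1,6]  +wl: 1
  step 27. node 2  ⊔preds=[-2,6]  new=[-2,6]  old=[-1,6]  +wl: 0
  step 28. node 1  ⊔preds=[-2,6]  new=[-2,6]  old=[-1,6]  +wl: 2,6
  step 29. node 0  ⊔preds=[-2,6]  new=[-3,6]  old=[-2,6]  +wl: 1
  step 30. node 2  ⊔preds=[-2,6]  new=[-2,6]  stable
  step 31. node 6  ⊔preds=[-2,6]  new=[-3,6]  old=[-2,6]  +wl: 2
  step 32. node 1  ⊔preds=[-3,6]  new=[-3,6]  old=[-2,6]  +wl: 6
  step 33. node 2  ⊔preds=[-3,6]  new=[-3,6]  old=[-2,6]  +wl: 0
  step 34. node 6  ⊔preds=[-3,6]  new=[-4,6]  old=[-3,6]  +wl: 2
  step 35. node 0  ⊔preds=[-3,6]  new=[-4,6]  old=[-3,6]  +wl: 1
  step 36. node 2  ⊔preds=[-4,6]  new=[-4,6]  old=[-3,6]  +wl: 0
  step 37. node 1  ⊔preds=[-4,6]  new=[-4,6]  old=[-3,6]  +wl: 2,6
  step 38. node 0  ⊔preds=[-4,6]  new=[-5,6]  old=[-4,6]  +wl: 1
  step 39. node 2  ⊔preds=[-4,6]  new=[-4,6]  stable
  step 40. node 6  ⊔preds=[-4,6]  new=[-5,6]  old=[-4,6]  +wl: 2
  step 41. node 1  ⊔preds=[-5,6]  new=[-5,6]  old=[-4,6]  +wl: 6
  step 42. node 2  ⊔preds=[-5,6]  new=[-5,6]  old=[-4,6]  +wl: 0
  step 43. node 6  ⊔preds=[-5,6]  new=[-6,6]  old=[-5,6]  +wl: 2
  step 44. node 0  ⊔preds=[-5,6]  new=[-6,6]  old=[-5,6]  +wl: 1
  step 45. node 2  ⊔preds=[-6,6]  new=[-6,6]  old=[-5,6]  +wl: 0
  step 46. node 1  ⊔preds=[-6,6]  new=[-6,6]  old=[-5,6]  +wl: 2,6
  step 47. node 0  ⊔preds=[-6,6]  new=[-6,6]  stable
  step 48. node 2  ⊔preds=[-6,6]  new=[-6,6]  stable
  step 49. node 6  ⊔preds=[-6,6]  new=[-6,6]  stable

Least fixpoint reached:
  node 0: [-6,6]
  node 1: [-6,6]
  node 2: [-6,6]
  node 3: [-5,6]
  node 4: [-6,6]
  node 5: [-6,-2]
  node 6: [-6,6]

49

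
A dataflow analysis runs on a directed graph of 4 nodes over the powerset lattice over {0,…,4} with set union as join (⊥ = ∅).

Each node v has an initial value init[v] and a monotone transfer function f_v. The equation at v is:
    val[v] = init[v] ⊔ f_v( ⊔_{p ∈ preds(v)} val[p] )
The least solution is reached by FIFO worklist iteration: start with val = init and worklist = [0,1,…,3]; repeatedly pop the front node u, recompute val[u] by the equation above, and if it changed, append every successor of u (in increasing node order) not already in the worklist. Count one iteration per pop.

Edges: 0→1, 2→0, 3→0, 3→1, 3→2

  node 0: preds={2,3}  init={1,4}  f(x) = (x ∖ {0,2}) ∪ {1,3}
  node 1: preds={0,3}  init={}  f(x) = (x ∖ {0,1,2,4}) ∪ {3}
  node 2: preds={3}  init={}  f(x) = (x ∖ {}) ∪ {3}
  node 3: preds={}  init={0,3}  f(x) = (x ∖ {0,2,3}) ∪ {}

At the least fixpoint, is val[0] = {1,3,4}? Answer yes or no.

yes

Trace (5 dequeues):
  [1] u=0 | in {0,3} | out {1,3,4} | prev {1,4} | push {}
  [2] u=1 | in {0,1,3,4} | out {3} | prev {} | push {}
  [3] u=2 | in {0,3} | out {0,3} | prev {} | push {0}
  [4] u=3 | in {} | out {0,3} | ==
  [5] u=0 | in {0,3} | out {1,3,4} | ==

Converged values:
  [0] {1,3,4}
  [1] {3}
  [2] {0,3}
  [3] {0,3}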